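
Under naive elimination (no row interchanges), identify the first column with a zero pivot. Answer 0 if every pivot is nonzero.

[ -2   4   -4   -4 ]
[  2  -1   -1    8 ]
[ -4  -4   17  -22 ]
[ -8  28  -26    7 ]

Naive forward elimination:
R2 <- R2 - (-1)*R1:  [  0   3  -5   4 ]
R3 <- R3 - (2)*R1:  [   0  -12   25  -14 ]
R4 <- R4 - (4)*R1:  [   0   12  -10   23 ]
R3 <- R3 - (-4)*R2:  [ 0  0  5  2 ]
R4 <- R4 - (4)*R2:  [  0   0  10   7 ]
R4 <- R4 - (2)*R3:  [ 0  0  0  3 ]
All pivots nonzero; naive elimination completes without hitting a zero pivot.

first zero-pivot column = 0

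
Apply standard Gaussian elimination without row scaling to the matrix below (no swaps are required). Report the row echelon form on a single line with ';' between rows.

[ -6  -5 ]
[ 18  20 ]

Forward elimination:
R2 <- R2 - (-3)*R1:  [ 0  5 ]
Row echelon form:
[ -6  -5 ]
[  0   5 ]

REF = [-6 -5; 0 5]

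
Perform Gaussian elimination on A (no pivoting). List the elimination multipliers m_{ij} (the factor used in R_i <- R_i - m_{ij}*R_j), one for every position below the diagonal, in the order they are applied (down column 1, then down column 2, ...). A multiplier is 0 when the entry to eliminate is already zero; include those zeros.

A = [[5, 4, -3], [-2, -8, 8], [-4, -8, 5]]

multipliers: -2/5, -4/5, 3/4

Forward elimination:
R2 <- R2 - (-2/5)*R1:  [     0  -32/5   34/5 ]
R3 <- R3 - (-4/5)*R1:  [     0  -24/5   13/5 ]
R3 <- R3 - (3/4)*R2:  [    0     0  -5/2 ]
Multipliers (in order of application): m_{21} = -2/5, m_{31} = -4/5, m_{32} = 3/4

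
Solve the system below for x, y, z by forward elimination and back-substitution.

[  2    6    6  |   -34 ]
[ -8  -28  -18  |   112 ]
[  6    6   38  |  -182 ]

(-5, 0, -4)

Forward elimination on [A|b]:
R2 <- R2 - (-4)*R1:  [   0   -4    6  -24 ]
R3 <- R3 - (3)*R1:  [   0  -12   20  -80 ]
R3 <- R3 - (3)*R2:  [  0   0   2  -8 ]
Row echelon form:
[ 2   6  6  |  -34 ]
[ 0  -4  6  |  -24 ]
[ 0   0  2  |   -8 ]
Back-substitution:
z = (-8) / 2 = -4
y = (-24 - (6)*(-4)) / -4 = 0
x = (-34 - (6)*(0) - (6)*(-4)) / 2 = -5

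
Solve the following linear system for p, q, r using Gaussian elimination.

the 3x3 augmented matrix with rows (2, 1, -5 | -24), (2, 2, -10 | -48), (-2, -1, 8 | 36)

(0, -4, 4)

Forward elimination on [A|b]:
R2 <- R2 - (1)*R1:  [   0    1   -5  -24 ]
R3 <- R3 - (-1)*R1:  [  0   0   3  12 ]
Row echelon form:
[ 2  1  -5  |  -24 ]
[ 0  1  -5  |  -24 ]
[ 0  0   3  |   12 ]
Back-substitution:
r = (12) / 3 = 4
q = (-24 - (-5)*(4)) / 1 = -4
p = (-24 - (1)*(-4) - (-5)*(4)) / 2 = 0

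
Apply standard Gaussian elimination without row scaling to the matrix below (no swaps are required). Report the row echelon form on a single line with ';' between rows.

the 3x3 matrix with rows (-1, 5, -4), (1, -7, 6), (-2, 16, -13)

REF = [-1 5 -4; 0 -2 2; 0 0 1]

Forward elimination:
R2 <- R2 - (-1)*R1:  [  0  -2   2 ]
R3 <- R3 - (2)*R1:  [  0   6  -5 ]
R3 <- R3 - (-3)*R2:  [ 0  0  1 ]
Row echelon form:
[ -1   5  -4 ]
[  0  -2   2 ]
[  0   0   1 ]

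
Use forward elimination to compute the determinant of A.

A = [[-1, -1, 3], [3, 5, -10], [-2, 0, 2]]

Forward elimination:
R2 <- R2 - (-3)*R1:  [  0   2  -1 ]
R3 <- R3 - (2)*R1:  [  0   2  -4 ]
R3 <- R3 - (1)*R2:  [  0   0  -3 ]
Upper-triangular form:
[ -1  -1   3 ]
[  0   2  -1 ]
[  0   0  -3 ]
det(A) = (-1)^0 * (-1) * (2) * (-3) = 6  (0 row swaps -> sign +1)

det(A) = 6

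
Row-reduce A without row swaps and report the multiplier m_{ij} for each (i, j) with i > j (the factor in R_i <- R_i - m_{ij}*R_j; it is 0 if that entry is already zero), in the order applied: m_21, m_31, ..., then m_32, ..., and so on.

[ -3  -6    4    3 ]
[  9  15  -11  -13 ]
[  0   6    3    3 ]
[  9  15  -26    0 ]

Forward elimination:
R2 <- R2 - (-3)*R1:  [  0  -3   1  -4 ]
R3: entry in column 1 is already 0 -> m_{31} = 0 (no row operation needed)
R4 <- R4 - (-3)*R1:  [   0   -3  -14    9 ]
R3 <- R3 - (-2)*R2:  [  0   0   5  -5 ]
R4 <- R4 - (1)*R2:  [   0    0  -15   13 ]
R4 <- R4 - (-3)*R3:  [  0   0   0  -2 ]
Multipliers (in order of application): m_{21} = -3, m_{31} = 0, m_{41} = -3, m_{32} = -2, m_{42} = 1, m_{43} = -3

multipliers: -3, 0, -3, -2, 1, -3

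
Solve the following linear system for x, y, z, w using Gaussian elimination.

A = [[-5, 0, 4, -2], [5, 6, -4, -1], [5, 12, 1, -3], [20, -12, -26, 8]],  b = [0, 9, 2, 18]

Forward elimination on [A|b]:
R2 <- R2 - (-1)*R1:  [  0   6   0  -3   9 ]
R3 <- R3 - (-1)*R1:  [  0  12   5  -5   2 ]
R4 <- R4 - (-4)*R1:  [   0  -12  -10    0   18 ]
R3 <- R3 - (2)*R2:  [   0    0    5    1  -16 ]
R4 <- R4 - (-2)*R2:  [   0    0  -10   -6   36 ]
R4 <- R4 - (-2)*R3:  [  0   0   0  -4   4 ]
Row echelon form:
[ -5  0  4  -2  |    0 ]
[  0  6  0  -3  |    9 ]
[  0  0  5   1  |  -16 ]
[  0  0  0  -4  |    4 ]
Back-substitution:
w = (4) / -4 = -1
z = (-16 - (1)*(-1)) / 5 = -3
y = (9 - (-3)*(-1)) / 6 = 1
x = (0 - (4)*(-3) - (-2)*(-1)) / -5 = -2

(-2, 1, -3, -1)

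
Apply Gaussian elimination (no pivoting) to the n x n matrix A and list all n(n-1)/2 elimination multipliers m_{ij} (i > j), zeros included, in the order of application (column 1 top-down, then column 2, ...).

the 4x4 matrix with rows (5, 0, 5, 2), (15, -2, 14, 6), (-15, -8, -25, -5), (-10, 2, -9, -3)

multipliers: 3, -3, -2, 4, -1, 0

Forward elimination:
R2 <- R2 - (3)*R1:  [  0  -2  -1   0 ]
R3 <- R3 - (-3)*R1:  [   0   -8  -10    1 ]
R4 <- R4 - (-2)*R1:  [ 0  2  1  1 ]
R3 <- R3 - (4)*R2:  [  0   0  -6   1 ]
R4 <- R4 - (-1)*R2:  [ 0  0  0  1 ]
R4: entry in column 3 is already 0 -> m_{43} = 0 (no row operation needed)
Multipliers (in order of application): m_{21} = 3, m_{31} = -3, m_{41} = -2, m_{32} = 4, m_{42} = -1, m_{43} = 0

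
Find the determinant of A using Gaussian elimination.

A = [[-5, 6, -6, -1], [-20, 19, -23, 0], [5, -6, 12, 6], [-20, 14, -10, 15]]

det(A) = 150

Forward elimination:
R2 <- R2 - (4)*R1:  [  0  -5   1   4 ]
R3 <- R3 - (-1)*R1:  [ 0  0  6  5 ]
R4 <- R4 - (4)*R1:  [   0  -10   14   19 ]
R4 <- R4 - (2)*R2:  [  0   0  12  11 ]
R4 <- R4 - (2)*R3:  [ 0  0  0  1 ]
Upper-triangular form:
[ -5   6  -6  -1 ]
[  0  -5   1   4 ]
[  0   0   6   5 ]
[  0   0   0   1 ]
det(A) = (-1)^0 * (-5) * (-5) * (6) * (1) = 150  (0 row swaps -> sign +1)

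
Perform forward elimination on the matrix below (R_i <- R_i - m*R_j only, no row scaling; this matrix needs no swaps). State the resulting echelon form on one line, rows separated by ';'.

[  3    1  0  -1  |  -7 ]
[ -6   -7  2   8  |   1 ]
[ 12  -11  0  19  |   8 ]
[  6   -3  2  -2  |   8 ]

REF = [3 1 0 -1 -7; 0 -5 2 6 -13; 0 0 -6 5 75; 0 0 0 -6 35]

Forward elimination:
R2 <- R2 - (-2)*R1:  [   0   -5    2    6  -13 ]
R3 <- R3 - (4)*R1:  [   0  -15    0   23   36 ]
R4 <- R4 - (2)*R1:  [  0  -5   2   0  22 ]
R3 <- R3 - (3)*R2:  [  0   0  -6   5  75 ]
R4 <- R4 - (1)*R2:  [  0   0   0  -6  35 ]
Row echelon form:
[ 3   1   0  -1  |   -7 ]
[ 0  -5   2   6  |  -13 ]
[ 0   0  -6   5  |   75 ]
[ 0   0   0  -6  |   35 ]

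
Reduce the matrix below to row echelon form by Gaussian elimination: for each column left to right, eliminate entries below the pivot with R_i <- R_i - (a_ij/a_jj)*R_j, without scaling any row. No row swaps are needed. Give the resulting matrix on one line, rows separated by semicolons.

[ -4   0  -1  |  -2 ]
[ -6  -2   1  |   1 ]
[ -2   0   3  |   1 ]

REF = [-4 0 -1 -2; 0 -2 5/2 4; 0 0 7/2 2]

Forward elimination:
R2 <- R2 - (3/2)*R1:  [   0   -2  5/2    4 ]
R3 <- R3 - (1/2)*R1:  [   0    0  7/2    2 ]
Row echelon form:
[ -4   0   -1  |  -2 ]
[  0  -2  5/2  |   4 ]
[  0   0  7/2  |   2 ]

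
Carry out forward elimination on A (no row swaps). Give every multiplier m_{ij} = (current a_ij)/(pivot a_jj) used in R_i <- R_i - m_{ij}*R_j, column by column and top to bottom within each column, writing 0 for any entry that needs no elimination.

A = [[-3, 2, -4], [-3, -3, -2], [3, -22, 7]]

Forward elimination:
R2 <- R2 - (1)*R1:  [  0  -5   2 ]
R3 <- R3 - (-1)*R1:  [   0  -20    3 ]
R3 <- R3 - (4)*R2:  [  0   0  -5 ]
Multipliers (in order of application): m_{21} = 1, m_{31} = -1, m_{32} = 4

multipliers: 1, -1, 4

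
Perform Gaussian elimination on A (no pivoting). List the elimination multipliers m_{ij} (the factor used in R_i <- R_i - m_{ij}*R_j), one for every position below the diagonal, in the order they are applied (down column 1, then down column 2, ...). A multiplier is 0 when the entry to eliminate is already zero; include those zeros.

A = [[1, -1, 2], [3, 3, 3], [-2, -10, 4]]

Forward elimination:
R2 <- R2 - (3)*R1:  [  0   6  -3 ]
R3 <- R3 - (-2)*R1:  [   0  -12    8 ]
R3 <- R3 - (-2)*R2:  [ 0  0  2 ]
Multipliers (in order of application): m_{21} = 3, m_{31} = -2, m_{32} = -2

multipliers: 3, -2, -2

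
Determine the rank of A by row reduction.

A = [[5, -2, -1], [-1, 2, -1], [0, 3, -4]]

rank(A) = 3

Row reduction:
R2 <- R2 - (-1/5)*R1:  [    0   8/5  -6/5 ]
R3 <- R3 - (15/8)*R2:  [    0     0  -7/4 ]
Row echelon form:
[ 5   -2    -1 ]
[ 0  8/5  -6/5 ]
[ 0    0  -7/4 ]
Nonzero rows / pivot columns: 3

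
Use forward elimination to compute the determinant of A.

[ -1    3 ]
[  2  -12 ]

det(A) = 6

Forward elimination:
R2 <- R2 - (-2)*R1:  [  0  -6 ]
Upper-triangular form:
[ -1   3 ]
[  0  -6 ]
det(A) = (-1)^0 * (-1) * (-6) = 6  (0 row swaps -> sign +1)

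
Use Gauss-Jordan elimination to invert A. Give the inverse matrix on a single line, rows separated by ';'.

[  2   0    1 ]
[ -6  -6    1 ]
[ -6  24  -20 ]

Gauss-Jordan on [A | I]:
R1 <- (1/2)*R1:  [   1    0  1/2  |  1/2    0    0 ]
R2 <- R2 - (-6)*R1:  [  0  -6   4  |   3   1   0 ]
R3 <- R3 - (-6)*R1:  [   0   24  -17  |    3    0    1 ]
R2 <- (1/-6)*R2:  [    0     1  -2/3  |  -1/2  -1/6     0 ]
R3 <- R3 - (24)*R2:  [  0   0  -1  |  15   4   1 ]
R3 <- (1/-1)*R3:  [   0    0    1  |  -15   -4   -1 ]
R1 <- R1 - (1/2)*R3:  [   1    0    0  |    8    2  1/2 ]
R2 <- R2 - (-2/3)*R3:  [     0      1      0  |  -21/2  -17/6   -2/3 ]
Right block of [I | A^{-1}] is the inverse:
[     8      2   1/2 ]
[ -21/2  -17/6  -2/3 ]
[   -15     -4    -1 ]

inverse = [8 2 1/2; -21/2 -17/6 -2/3; -15 -4 -1]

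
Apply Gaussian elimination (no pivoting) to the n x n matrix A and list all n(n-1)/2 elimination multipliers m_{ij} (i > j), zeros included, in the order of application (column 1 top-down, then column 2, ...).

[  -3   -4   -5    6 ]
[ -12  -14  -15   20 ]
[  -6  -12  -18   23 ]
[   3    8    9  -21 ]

Forward elimination:
R2 <- R2 - (4)*R1:  [  0   2   5  -4 ]
R3 <- R3 - (2)*R1:  [  0  -4  -8  11 ]
R4 <- R4 - (-1)*R1:  [   0    4    4  -15 ]
R3 <- R3 - (-2)*R2:  [ 0  0  2  3 ]
R4 <- R4 - (2)*R2:  [  0   0  -6  -7 ]
R4 <- R4 - (-3)*R3:  [ 0  0  0  2 ]
Multipliers (in order of application): m_{21} = 4, m_{31} = 2, m_{41} = -1, m_{32} = -2, m_{42} = 2, m_{43} = -3

multipliers: 4, 2, -1, -2, 2, -3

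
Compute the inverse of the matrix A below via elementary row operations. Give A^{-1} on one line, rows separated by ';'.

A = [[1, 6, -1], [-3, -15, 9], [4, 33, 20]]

Gauss-Jordan on [A | I]:
R2 <- R2 - (-3)*R1:  [ 0  3  6  |  3  1  0 ]
R3 <- R3 - (4)*R1:  [  0   9  24  |  -4   0   1 ]
R2 <- (1/3)*R2:  [   0    1    2  |    1  1/3    0 ]
R1 <- R1 - (6)*R2:  [   1    0  -13  |   -5   -2    0 ]
R3 <- R3 - (9)*R2:  [   0    0    6  |  -13   -3    1 ]
R3 <- (1/6)*R3:  [     0      0      1  |  -13/6   -1/2    1/6 ]
R1 <- R1 - (-13)*R3:  [      1       0       0  |  -199/6   -17/2    13/6 ]
R2 <- R2 - (2)*R3:  [    0     1     0  |  16/3   4/3  -1/3 ]
Right block of [I | A^{-1}] is the inverse:
[ -199/6  -17/2  13/6 ]
[   16/3    4/3  -1/3 ]
[  -13/6   -1/2   1/6 ]

inverse = [-199/6 -17/2 13/6; 16/3 4/3 -1/3; -13/6 -1/2 1/6]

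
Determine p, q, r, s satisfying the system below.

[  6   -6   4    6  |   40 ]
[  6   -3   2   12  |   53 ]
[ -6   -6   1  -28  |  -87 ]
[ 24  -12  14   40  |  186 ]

(-1, -3, 1, 4)

Forward elimination on [A|b]:
R2 <- R2 - (1)*R1:  [  0   3  -2   6  13 ]
R3 <- R3 - (-1)*R1:  [   0  -12    5  -22  -47 ]
R4 <- R4 - (4)*R1:  [  0  12  -2  16  26 ]
R3 <- R3 - (-4)*R2:  [  0   0  -3   2   5 ]
R4 <- R4 - (4)*R2:  [   0    0    6   -8  -26 ]
R4 <- R4 - (-2)*R3:  [   0    0    0   -4  -16 ]
Row echelon form:
[ 6  -6   4   6  |   40 ]
[ 0   3  -2   6  |   13 ]
[ 0   0  -3   2  |    5 ]
[ 0   0   0  -4  |  -16 ]
Back-substitution:
s = (-16) / -4 = 4
r = (5 - (2)*(4)) / -3 = 1
q = (13 - (-2)*(1) - (6)*(4)) / 3 = -3
p = (40 - (-6)*(-3) - (4)*(1) - (6)*(4)) / 6 = -1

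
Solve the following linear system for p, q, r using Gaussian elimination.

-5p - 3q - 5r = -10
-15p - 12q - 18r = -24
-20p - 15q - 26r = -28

Forward elimination on [A|b]:
R2 <- R2 - (3)*R1:  [  0  -3  -3   6 ]
R3 <- R3 - (4)*R1:  [  0  -3  -6  12 ]
R3 <- R3 - (1)*R2:  [  0   0  -3   6 ]
Row echelon form:
[ -5  -3  -5  |  -10 ]
[  0  -3  -3  |    6 ]
[  0   0  -3  |    6 ]
Back-substitution:
r = (6) / -3 = -2
q = (6 - (-3)*(-2)) / -3 = 0
p = (-10 - (-3)*(0) - (-5)*(-2)) / -5 = 4

(4, 0, -2)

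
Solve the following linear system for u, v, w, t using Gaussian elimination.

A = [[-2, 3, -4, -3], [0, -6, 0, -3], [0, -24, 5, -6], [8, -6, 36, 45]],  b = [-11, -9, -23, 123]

(3, 0, -1, 3)

Forward elimination on [A|b]:
R4 <- R4 - (-4)*R1:  [  0   6  20  33  79 ]
R3 <- R3 - (4)*R2:  [  0   0   5   6  13 ]
R4 <- R4 - (-1)*R2:  [  0   0  20  30  70 ]
R4 <- R4 - (4)*R3:  [  0   0   0   6  18 ]
Row echelon form:
[ -2   3  -4  -3  |  -11 ]
[  0  -6   0  -3  |   -9 ]
[  0   0   5   6  |   13 ]
[  0   0   0   6  |   18 ]
Back-substitution:
t = (18) / 6 = 3
w = (13 - (6)*(3)) / 5 = -1
v = (-9 - (-3)*(3)) / -6 = 0
u = (-11 - (3)*(0) - (-4)*(-1) - (-3)*(3)) / -2 = 3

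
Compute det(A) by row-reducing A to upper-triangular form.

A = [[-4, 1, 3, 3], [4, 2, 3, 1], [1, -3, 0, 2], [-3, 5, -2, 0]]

det(A) = -388

Forward elimination:
R2 <- R2 - (-1)*R1:  [ 0  3  6  4 ]
R3 <- R3 - (-1/4)*R1:  [     0  -11/4    3/4   11/4 ]
R4 <- R4 - (3/4)*R1:  [     0   17/4  -17/4   -9/4 ]
R3 <- R3 - (-11/12)*R2:  [     0      0   25/4  77/12 ]
R4 <- R4 - (17/12)*R2:  [      0       0   -51/4  -95/12 ]
R4 <- R4 - (-51/25)*R3:  [      0       0       0  388/75 ]
Upper-triangular form:
[ -4  1     3       3 ]
[  0  3     6       4 ]
[  0  0  25/4   77/12 ]
[  0  0     0  388/75 ]
det(A) = (-1)^0 * (-4) * (3) * (25/4) * (388/75) = -388  (0 row swaps -> sign +1)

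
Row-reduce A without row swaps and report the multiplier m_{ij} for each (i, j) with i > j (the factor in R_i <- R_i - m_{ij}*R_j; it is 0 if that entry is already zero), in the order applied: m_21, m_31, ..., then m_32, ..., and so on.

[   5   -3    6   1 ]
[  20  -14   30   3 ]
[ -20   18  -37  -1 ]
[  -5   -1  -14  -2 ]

Forward elimination:
R2 <- R2 - (4)*R1:  [  0  -2   6  -1 ]
R3 <- R3 - (-4)*R1:  [   0    6  -13    3 ]
R4 <- R4 - (-1)*R1:  [  0  -4  -8  -1 ]
R3 <- R3 - (-3)*R2:  [ 0  0  5  0 ]
R4 <- R4 - (2)*R2:  [   0    0  -20    1 ]
R4 <- R4 - (-4)*R3:  [ 0  0  0  1 ]
Multipliers (in order of application): m_{21} = 4, m_{31} = -4, m_{41} = -1, m_{32} = -3, m_{42} = 2, m_{43} = -4

multipliers: 4, -4, -1, -3, 2, -4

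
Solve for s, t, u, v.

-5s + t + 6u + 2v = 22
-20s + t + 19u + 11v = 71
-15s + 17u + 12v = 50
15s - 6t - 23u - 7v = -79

Forward elimination on [A|b]:
R2 <- R2 - (4)*R1:  [   0   -3   -5    3  -17 ]
R3 <- R3 - (3)*R1:  [   0   -3   -1    6  -16 ]
R4 <- R4 - (-3)*R1:  [   0   -3   -5   -1  -13 ]
R3 <- R3 - (1)*R2:  [ 0  0  4  3  1 ]
R4 <- R4 - (1)*R2:  [  0   0   0  -4   4 ]
Row echelon form:
[ -5   1   6   2  |   22 ]
[  0  -3  -5   3  |  -17 ]
[  0   0   4   3  |    1 ]
[  0   0   0  -4  |    4 ]
Back-substitution:
v = (4) / -4 = -1
u = (1 - (3)*(-1)) / 4 = 1
t = (-17 - (-5)*(1) - (3)*(-1)) / -3 = 3
s = (22 - (1)*(3) - (6)*(1) - (2)*(-1)) / -5 = -3

(-3, 3, 1, -1)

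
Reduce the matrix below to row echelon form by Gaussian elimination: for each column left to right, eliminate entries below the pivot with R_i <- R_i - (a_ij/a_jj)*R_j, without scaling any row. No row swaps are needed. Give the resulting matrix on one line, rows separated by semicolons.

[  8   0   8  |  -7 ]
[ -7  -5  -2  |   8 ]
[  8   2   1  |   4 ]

REF = [8 0 8 -7; 0 -5 5 15/8; 0 0 -5 47/4]

Forward elimination:
R2 <- R2 - (-7/8)*R1:  [    0    -5     5  15/8 ]
R3 <- R3 - (1)*R1:  [  0   2  -7  11 ]
R3 <- R3 - (-2/5)*R2:  [    0     0    -5  47/4 ]
Row echelon form:
[ 8   0   8  |    -7 ]
[ 0  -5   5  |  15/8 ]
[ 0   0  -5  |  47/4 ]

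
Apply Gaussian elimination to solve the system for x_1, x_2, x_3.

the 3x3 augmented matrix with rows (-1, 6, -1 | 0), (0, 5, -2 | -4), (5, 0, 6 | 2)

Forward elimination on [A|b]:
R3 <- R3 - (-5)*R1:  [  0  30   1   2 ]
R3 <- R3 - (6)*R2:  [  0   0  13  26 ]
Row echelon form:
[ -1  6  -1  |   0 ]
[  0  5  -2  |  -4 ]
[  0  0  13  |  26 ]
Back-substitution:
x_3 = (26) / 13 = 2
x_2 = (-4 - (-2)*(2)) / 5 = 0
x_1 = (0 - (6)*(0) - (-1)*(2)) / -1 = -2

(-2, 0, 2)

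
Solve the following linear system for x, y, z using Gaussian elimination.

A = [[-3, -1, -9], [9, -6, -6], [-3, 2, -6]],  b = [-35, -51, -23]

(-3, -1, 5)

Forward elimination on [A|b]:
R2 <- R2 - (-3)*R1:  [    0    -9   -33  -156 ]
R3 <- R3 - (1)*R1:  [  0   3   3  12 ]
R3 <- R3 - (-1/3)*R2:  [   0    0   -8  -40 ]
Row echelon form:
[ -3  -1   -9  |   -35 ]
[  0  -9  -33  |  -156 ]
[  0   0   -8  |   -40 ]
Back-substitution:
z = (-40) / -8 = 5
y = (-156 - (-33)*(5)) / -9 = -1
x = (-35 - (-1)*(-1) - (-9)*(5)) / -3 = -3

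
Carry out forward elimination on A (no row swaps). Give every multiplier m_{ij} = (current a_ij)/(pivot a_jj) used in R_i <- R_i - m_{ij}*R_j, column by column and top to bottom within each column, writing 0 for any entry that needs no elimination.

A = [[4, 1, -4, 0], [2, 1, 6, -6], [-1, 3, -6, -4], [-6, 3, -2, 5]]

Forward elimination:
R2 <- R2 - (1/2)*R1:  [   0  1/2    8   -6 ]
R3 <- R3 - (-1/4)*R1:  [    0  13/4    -7    -4 ]
R4 <- R4 - (-3/2)*R1:  [   0  9/2   -8    5 ]
R3 <- R3 - (13/2)*R2:  [   0    0  -59   35 ]
R4 <- R4 - (9)*R2:  [   0    0  -80   59 ]
R4 <- R4 - (80/59)*R3:  [      0       0       0  681/59 ]
Multipliers (in order of application): m_{21} = 1/2, m_{31} = -1/4, m_{41} = -3/2, m_{32} = 13/2, m_{42} = 9, m_{43} = 80/59

multipliers: 1/2, -1/4, -3/2, 13/2, 9, 80/59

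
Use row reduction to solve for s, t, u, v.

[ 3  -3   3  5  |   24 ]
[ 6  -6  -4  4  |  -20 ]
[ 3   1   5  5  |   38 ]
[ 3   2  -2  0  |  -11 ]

(-1, 1, 5, 3)

Forward elimination on [A|b]:
R2 <- R2 - (2)*R1:  [   0    0  -10   -6  -68 ]
R3 <- R3 - (1)*R1:  [  0   4   2   0  14 ]
R4 <- R4 - (1)*R1:  [   0    5   -5   -5  -35 ]
R2 <-> R3   (pivot in column 2 was zero)
[ 3  -3    3   5   24 ]
[ 0   4    2   0   14 ]
[ 0   0  -10  -6  -68 ]
[ 0   5   -5  -5  -35 ]
R4 <- R4 - (5/4)*R2:  [      0       0   -15/2      -5  -105/2 ]
R4 <- R4 - (3/4)*R3:  [    0     0     0  -1/2  -3/2 ]
Row echelon form:
[ 3  -3    3     5  |    24 ]
[ 0   4    2     0  |    14 ]
[ 0   0  -10    -6  |   -68 ]
[ 0   0    0  -1/2  |  -3/2 ]
Back-substitution:
v = (-3/2) / (-1/2) = 3
u = (-68 - (-6)*(3)) / -10 = 5
t = (14 - (2)*(5)) / 4 = 1
s = (24 - (-3)*(1) - (3)*(5) - (5)*(3)) / 3 = -1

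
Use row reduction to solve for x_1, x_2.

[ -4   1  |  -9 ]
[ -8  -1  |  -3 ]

(1, -5)

Forward elimination on [A|b]:
R2 <- R2 - (2)*R1:  [  0  -3  15 ]
Row echelon form:
[ -4   1  |  -9 ]
[  0  -3  |  15 ]
Back-substitution:
x_2 = (15) / -3 = -5
x_1 = (-9 - (1)*(-5)) / -4 = 1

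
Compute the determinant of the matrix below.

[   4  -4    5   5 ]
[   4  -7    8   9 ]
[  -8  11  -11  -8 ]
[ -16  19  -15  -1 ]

Forward elimination:
R2 <- R2 - (1)*R1:  [  0  -3   3   4 ]
R3 <- R3 - (-2)*R1:  [  0   3  -1   2 ]
R4 <- R4 - (-4)*R1:  [  0   3   5  19 ]
R3 <- R3 - (-1)*R2:  [ 0  0  2  6 ]
R4 <- R4 - (-1)*R2:  [  0   0   8  23 ]
R4 <- R4 - (4)*R3:  [  0   0   0  -1 ]
Upper-triangular form:
[ 4  -4  5   5 ]
[ 0  -3  3   4 ]
[ 0   0  2   6 ]
[ 0   0  0  -1 ]
det(A) = (-1)^0 * (4) * (-3) * (2) * (-1) = 24  (0 row swaps -> sign +1)

det(A) = 24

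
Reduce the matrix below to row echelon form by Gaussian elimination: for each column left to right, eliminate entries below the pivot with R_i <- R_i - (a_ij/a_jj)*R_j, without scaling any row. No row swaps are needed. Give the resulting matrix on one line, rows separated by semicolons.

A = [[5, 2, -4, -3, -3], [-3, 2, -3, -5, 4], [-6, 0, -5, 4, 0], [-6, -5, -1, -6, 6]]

REF = [5 2 -4 -3 -3; 0 16/5 -27/5 -34/5 11/5; 0 0 -23/4 11/2 -21/4; 0 0 0 -572/23 1241/92]

Forward elimination:
R2 <- R2 - (-3/5)*R1:  [     0   16/5  -27/5  -34/5   11/5 ]
R3 <- R3 - (-6/5)*R1:  [     0   12/5  -49/5    2/5  -18/5 ]
R4 <- R4 - (-6/5)*R1:  [     0  -13/5  -29/5  -48/5   12/5 ]
R3 <- R3 - (3/4)*R2:  [     0      0  -23/4   11/2  -21/4 ]
R4 <- R4 - (-13/16)*R2:  [       0        0  -163/16   -121/8    67/16 ]
R4 <- R4 - (163/92)*R3:  [       0        0        0  -572/23  1241/92 ]
Row echelon form:
[ 5     2     -4       -3       -3 ]
[ 0  16/5  -27/5    -34/5     11/5 ]
[ 0     0  -23/4     11/2    -21/4 ]
[ 0     0      0  -572/23  1241/92 ]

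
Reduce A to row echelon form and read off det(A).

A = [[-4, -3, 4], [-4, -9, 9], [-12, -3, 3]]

Forward elimination:
R2 <- R2 - (1)*R1:  [  0  -6   5 ]
R3 <- R3 - (3)*R1:  [  0   6  -9 ]
R3 <- R3 - (-1)*R2:  [  0   0  -4 ]
Upper-triangular form:
[ -4  -3   4 ]
[  0  -6   5 ]
[  0   0  -4 ]
det(A) = (-1)^0 * (-4) * (-6) * (-4) = -96  (0 row swaps -> sign +1)

det(A) = -96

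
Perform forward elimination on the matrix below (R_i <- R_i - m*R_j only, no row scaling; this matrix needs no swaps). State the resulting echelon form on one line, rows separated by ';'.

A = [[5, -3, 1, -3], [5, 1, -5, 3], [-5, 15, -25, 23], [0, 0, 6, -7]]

REF = [5 -3 1 -3; 0 4 -6 6; 0 0 -6 2; 0 0 0 -5]

Forward elimination:
R2 <- R2 - (1)*R1:  [  0   4  -6   6 ]
R3 <- R3 - (-1)*R1:  [   0   12  -24   20 ]
R3 <- R3 - (3)*R2:  [  0   0  -6   2 ]
R4 <- R4 - (-1)*R3:  [  0   0   0  -5 ]
Row echelon form:
[ 5  -3   1  -3 ]
[ 0   4  -6   6 ]
[ 0   0  -6   2 ]
[ 0   0   0  -5 ]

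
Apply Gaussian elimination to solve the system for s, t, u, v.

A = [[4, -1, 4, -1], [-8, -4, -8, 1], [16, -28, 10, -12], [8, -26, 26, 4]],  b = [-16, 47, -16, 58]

(-4, -3, 0, 3)

Forward elimination on [A|b]:
R2 <- R2 - (-2)*R1:  [  0  -6   0  -1  15 ]
R3 <- R3 - (4)*R1:  [   0  -24   -6   -8   48 ]
R4 <- R4 - (2)*R1:  [   0  -24   18    6   90 ]
R3 <- R3 - (4)*R2:  [   0    0   -6   -4  -12 ]
R4 <- R4 - (4)*R2:  [  0   0  18  10  30 ]
R4 <- R4 - (-3)*R3:  [  0   0   0  -2  -6 ]
Row echelon form:
[ 4  -1   4  -1  |  -16 ]
[ 0  -6   0  -1  |   15 ]
[ 0   0  -6  -4  |  -12 ]
[ 0   0   0  -2  |   -6 ]
Back-substitution:
v = (-6) / -2 = 3
u = (-12 - (-4)*(3)) / -6 = 0
t = (15 - (-1)*(3)) / -6 = -3
s = (-16 - (-1)*(-3) - (4)*(0) - (-1)*(3)) / 4 = -4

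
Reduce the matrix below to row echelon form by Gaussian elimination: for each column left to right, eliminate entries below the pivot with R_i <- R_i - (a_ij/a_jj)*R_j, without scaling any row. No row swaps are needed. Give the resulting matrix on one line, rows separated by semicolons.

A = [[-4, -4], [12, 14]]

REF = [-4 -4; 0 2]

Forward elimination:
R2 <- R2 - (-3)*R1:  [ 0  2 ]
Row echelon form:
[ -4  -4 ]
[  0   2 ]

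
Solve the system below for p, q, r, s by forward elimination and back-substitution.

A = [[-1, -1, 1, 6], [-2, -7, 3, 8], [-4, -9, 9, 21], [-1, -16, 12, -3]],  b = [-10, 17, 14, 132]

(1, -4, 5, -3)

Forward elimination on [A|b]:
R2 <- R2 - (2)*R1:  [  0  -5   1  -4  37 ]
R3 <- R3 - (4)*R1:  [  0  -5   5  -3  54 ]
R4 <- R4 - (1)*R1:  [   0  -15   11   -9  142 ]
R3 <- R3 - (1)*R2:  [  0   0   4   1  17 ]
R4 <- R4 - (3)*R2:  [  0   0   8   3  31 ]
R4 <- R4 - (2)*R3:  [  0   0   0   1  -3 ]
Row echelon form:
[ -1  -1  1   6  |  -10 ]
[  0  -5  1  -4  |   37 ]
[  0   0  4   1  |   17 ]
[  0   0  0   1  |   -3 ]
Back-substitution:
s = (-3) / 1 = -3
r = (17 - (1)*(-3)) / 4 = 5
q = (37 - (1)*(5) - (-4)*(-3)) / -5 = -4
p = (-10 - (-1)*(-4) - (1)*(5) - (6)*(-3)) / -1 = 1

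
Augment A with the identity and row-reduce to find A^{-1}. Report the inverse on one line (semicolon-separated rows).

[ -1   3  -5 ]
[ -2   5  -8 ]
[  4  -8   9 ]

Gauss-Jordan on [A | I]:
R1 <- (1/-1)*R1:  [  1  -3   5  |  -1   0   0 ]
R2 <- R2 - (-2)*R1:  [  0  -1   2  |  -2   1   0 ]
R3 <- R3 - (4)*R1:  [   0    4  -11  |    4    0    1 ]
R2 <- (1/-1)*R2:  [  0   1  -2  |   2  -1   0 ]
R1 <- R1 - (-3)*R2:  [  1   0  -1  |   5  -3   0 ]
R3 <- R3 - (4)*R2:  [  0   0  -3  |  -4   4   1 ]
R3 <- (1/-3)*R3:  [    0     0     1  |   4/3  -4/3  -1/3 ]
R1 <- R1 - (-1)*R3:  [     1      0      0  |   19/3  -13/3   -1/3 ]
R2 <- R2 - (-2)*R3:  [     0      1      0  |   14/3  -11/3   -2/3 ]
Right block of [I | A^{-1}] is the inverse:
[ 19/3  -13/3  -1/3 ]
[ 14/3  -11/3  -2/3 ]
[  4/3   -4/3  -1/3 ]

inverse = [19/3 -13/3 -1/3; 14/3 -11/3 -2/3; 4/3 -4/3 -1/3]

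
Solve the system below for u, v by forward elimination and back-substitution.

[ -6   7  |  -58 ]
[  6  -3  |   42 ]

Forward elimination on [A|b]:
R2 <- R2 - (-1)*R1:  [   0    4  -16 ]
Row echelon form:
[ -6  7  |  -58 ]
[  0  4  |  -16 ]
Back-substitution:
v = (-16) / 4 = -4
u = (-58 - (7)*(-4)) / -6 = 5

(5, -4)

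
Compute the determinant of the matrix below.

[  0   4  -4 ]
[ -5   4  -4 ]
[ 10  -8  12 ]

det(A) = 80

Forward elimination:
R1 <-> R2   (pivot in column 1 was zero)
[ -5   4  -4 ]
[  0   4  -4 ]
[ 10  -8  12 ]
R3 <- R3 - (-2)*R1:  [ 0  0  4 ]
Upper-triangular form:
[ -5  4  -4 ]
[  0  4  -4 ]
[  0  0   4 ]
det(A) = (-1)^1 * (-5) * (4) * (4) = 80  (1 row swap -> sign -1)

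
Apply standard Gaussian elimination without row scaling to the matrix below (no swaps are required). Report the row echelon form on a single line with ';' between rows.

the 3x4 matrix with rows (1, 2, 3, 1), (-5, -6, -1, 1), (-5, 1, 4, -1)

Forward elimination:
R2 <- R2 - (-5)*R1:  [  0   4  14   6 ]
R3 <- R3 - (-5)*R1:  [  0  11  19   4 ]
R3 <- R3 - (11/4)*R2:  [     0      0  -39/2  -25/2 ]
Row echelon form:
[ 1  2      3      1 ]
[ 0  4     14      6 ]
[ 0  0  -39/2  -25/2 ]

REF = [1 2 3 1; 0 4 14 6; 0 0 -39/2 -25/2]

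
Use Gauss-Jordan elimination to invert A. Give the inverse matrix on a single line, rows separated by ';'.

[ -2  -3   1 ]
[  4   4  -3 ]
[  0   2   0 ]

Gauss-Jordan on [A | I]:
R1 <- (1/-2)*R1:  [    1   3/2  -1/2  |  -1/2     0     0 ]
R2 <- R2 - (4)*R1:  [  0  -2  -1  |   2   1   0 ]
R2 <- (1/-2)*R2:  [    0     1   1/2  |    -1  -1/2     0 ]
R1 <- R1 - (3/2)*R2:  [    1     0  -5/4  |     1   3/4     0 ]
R3 <- R3 - (2)*R2:  [  0   0  -1  |   2   1   1 ]
R3 <- (1/-1)*R3:  [  0   0   1  |  -2  -1  -1 ]
R1 <- R1 - (-5/4)*R3:  [    1     0     0  |  -3/2  -1/2  -5/4 ]
R2 <- R2 - (1/2)*R3:  [   0    1    0  |    0    0  1/2 ]
Right block of [I | A^{-1}] is the inverse:
[ -3/2  -1/2  -5/4 ]
[    0     0   1/2 ]
[   -2    -1    -1 ]

inverse = [-3/2 -1/2 -5/4; 0 0 1/2; -2 -1 -1]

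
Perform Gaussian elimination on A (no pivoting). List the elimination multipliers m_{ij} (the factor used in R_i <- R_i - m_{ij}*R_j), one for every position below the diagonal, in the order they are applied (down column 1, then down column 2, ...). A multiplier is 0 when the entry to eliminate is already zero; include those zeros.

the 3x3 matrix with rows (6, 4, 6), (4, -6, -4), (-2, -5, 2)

multipliers: 2/3, -1/3, 11/26

Forward elimination:
R2 <- R2 - (2/3)*R1:  [     0  -26/3     -8 ]
R3 <- R3 - (-1/3)*R1:  [     0  -11/3      4 ]
R3 <- R3 - (11/26)*R2:  [     0      0  96/13 ]
Multipliers (in order of application): m_{21} = 2/3, m_{31} = -1/3, m_{32} = 11/26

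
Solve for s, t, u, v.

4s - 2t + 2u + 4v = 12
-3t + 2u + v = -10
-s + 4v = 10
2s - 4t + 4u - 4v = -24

Forward elimination on [A|b]:
R3 <- R3 - (-1/4)*R1:  [    0  -1/2   1/2     5    13 ]
R4 <- R4 - (1/2)*R1:  [   0   -3    3   -6  -30 ]
R3 <- R3 - (1/6)*R2:  [    0     0   1/6  29/6  44/3 ]
R4 <- R4 - (1)*R2:  [   0    0    1   -7  -20 ]
R4 <- R4 - (6)*R3:  [    0     0     0   -36  -108 ]
Row echelon form:
[ 4  -2    2     4  |    12 ]
[ 0  -3    2     1  |   -10 ]
[ 0   0  1/6  29/6  |  44/3 ]
[ 0   0    0   -36  |  -108 ]
Back-substitution:
v = (-108) / -36 = 3
u = (44/3 - (29/6)*(3)) / (1/6) = 1
t = (-10 - (2)*(1) - (1)*(3)) / -3 = 5
s = (12 - (-2)*(5) - (2)*(1) - (4)*(3)) / 4 = 2

(2, 5, 1, 3)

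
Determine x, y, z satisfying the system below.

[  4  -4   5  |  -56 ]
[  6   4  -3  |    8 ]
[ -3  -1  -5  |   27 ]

(-4, 5, -4)

Forward elimination on [A|b]:
R2 <- R2 - (3/2)*R1:  [     0     10  -21/2     92 ]
R3 <- R3 - (-3/4)*R1:  [    0    -4  -5/4   -15 ]
R3 <- R3 - (-2/5)*R2:  [       0        0  -109/20    109/5 ]
Row echelon form:
[ 4  -4        5  |    -56 ]
[ 0  10    -21/2  |     92 ]
[ 0   0  -109/20  |  109/5 ]
Back-substitution:
z = (109/5) / (-109/20) = -4
y = (92 - (-21/2)*(-4)) / 10 = 5
x = (-56 - (-4)*(5) - (5)*(-4)) / 4 = -4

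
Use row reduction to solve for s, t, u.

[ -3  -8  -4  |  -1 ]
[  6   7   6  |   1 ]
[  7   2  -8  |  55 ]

(3, 1, -4)

Forward elimination on [A|b]:
R2 <- R2 - (-2)*R1:  [  0  -9  -2  -1 ]
R3 <- R3 - (-7/3)*R1:  [     0  -50/3  -52/3  158/3 ]
R3 <- R3 - (50/27)*R2:  [       0        0  -368/27  1472/27 ]
Row echelon form:
[ -3  -8       -4  |       -1 ]
[  0  -9       -2  |       -1 ]
[  0   0  -368/27  |  1472/27 ]
Back-substitution:
u = (1472/27) / (-368/27) = -4
t = (-1 - (-2)*(-4)) / -9 = 1
s = (-1 - (-8)*(1) - (-4)*(-4)) / -3 = 3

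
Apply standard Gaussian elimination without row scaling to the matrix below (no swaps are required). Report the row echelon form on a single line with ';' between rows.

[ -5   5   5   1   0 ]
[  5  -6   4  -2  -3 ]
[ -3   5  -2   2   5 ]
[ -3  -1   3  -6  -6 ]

REF = [-5 5 5 1 0; 0 -1 9 -1 -3; 0 0 13 -3/5 -1; 0 0 0 -277/65 42/13]

Forward elimination:
R2 <- R2 - (-1)*R1:  [  0  -1   9  -1  -3 ]
R3 <- R3 - (3/5)*R1:  [   0    2   -5  7/5    5 ]
R4 <- R4 - (3/5)*R1:  [     0     -4      0  -33/5     -6 ]
R3 <- R3 - (-2)*R2:  [    0     0    13  -3/5    -1 ]
R4 <- R4 - (4)*R2:  [     0      0    -36  -13/5      6 ]
R4 <- R4 - (-36/13)*R3:  [       0        0        0  -277/65    42/13 ]
Row echelon form:
[ -5   5   5        1      0 ]
[  0  -1   9       -1     -3 ]
[  0   0  13     -3/5     -1 ]
[  0   0   0  -277/65  42/13 ]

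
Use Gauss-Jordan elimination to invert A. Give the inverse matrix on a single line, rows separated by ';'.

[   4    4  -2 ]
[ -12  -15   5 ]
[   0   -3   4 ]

inverse = [3/4 1/6 1/6; -4/5 -4/15 -1/15; -3/5 -1/5 1/5]

Gauss-Jordan on [A | I]:
R1 <- (1/4)*R1:  [    1     1  -1/2  |   1/4     0     0 ]
R2 <- R2 - (-12)*R1:  [  0  -3  -1  |   3   1   0 ]
R2 <- (1/-3)*R2:  [    0     1   1/3  |    -1  -1/3     0 ]
R1 <- R1 - (1)*R2:  [    1     0  -5/6  |   5/4   1/3     0 ]
R3 <- R3 - (-3)*R2:  [  0   0   5  |  -3  -1   1 ]
R3 <- (1/5)*R3:  [    0     0     1  |  -3/5  -1/5   1/5 ]
R1 <- R1 - (-5/6)*R3:  [   1    0    0  |  3/4  1/6  1/6 ]
R2 <- R2 - (1/3)*R3:  [     0      1      0  |   -4/5  -4/15  -1/15 ]
Right block of [I | A^{-1}] is the inverse:
[  3/4    1/6    1/6 ]
[ -4/5  -4/15  -1/15 ]
[ -3/5   -1/5    1/5 ]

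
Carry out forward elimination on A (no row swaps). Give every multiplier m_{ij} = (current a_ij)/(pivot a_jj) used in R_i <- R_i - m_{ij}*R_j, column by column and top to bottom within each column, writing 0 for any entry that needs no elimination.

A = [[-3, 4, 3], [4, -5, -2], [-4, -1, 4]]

Forward elimination:
R2 <- R2 - (-4/3)*R1:  [   0  1/3    2 ]
R3 <- R3 - (4/3)*R1:  [     0  -19/3      0 ]
R3 <- R3 - (-19)*R2:  [  0   0  38 ]
Multipliers (in order of application): m_{21} = -4/3, m_{31} = 4/3, m_{32} = -19

multipliers: -4/3, 4/3, -19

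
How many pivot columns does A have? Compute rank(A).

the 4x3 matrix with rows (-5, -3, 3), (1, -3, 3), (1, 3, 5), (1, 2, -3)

Row reduction:
R2 <- R2 - (-1/5)*R1:  [     0  -18/5   18/5 ]
R3 <- R3 - (-1/5)*R1:  [    0  12/5  28/5 ]
R4 <- R4 - (-1/5)*R1:  [     0    7/5  -12/5 ]
R3 <- R3 - (-2/3)*R2:  [ 0  0  8 ]
R4 <- R4 - (-7/18)*R2:  [  0   0  -1 ]
R4 <- R4 - (-1/8)*R3:  [ 0  0  0 ]
Row echelon form:
[ -5     -3     3 ]
[  0  -18/5  18/5 ]
[  0      0     8 ]
[  0      0     0 ]
Nonzero rows / pivot columns: 3

rank(A) = 3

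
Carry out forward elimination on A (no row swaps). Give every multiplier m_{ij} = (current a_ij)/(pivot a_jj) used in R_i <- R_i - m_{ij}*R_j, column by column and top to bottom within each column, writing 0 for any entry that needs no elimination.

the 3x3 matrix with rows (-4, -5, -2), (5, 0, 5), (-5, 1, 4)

multipliers: -5/4, 5/4, -29/25

Forward elimination:
R2 <- R2 - (-5/4)*R1:  [     0  -25/4    5/2 ]
R3 <- R3 - (5/4)*R1:  [    0  29/4  13/2 ]
R3 <- R3 - (-29/25)*R2:  [    0     0  47/5 ]
Multipliers (in order of application): m_{21} = -5/4, m_{31} = 5/4, m_{32} = -29/25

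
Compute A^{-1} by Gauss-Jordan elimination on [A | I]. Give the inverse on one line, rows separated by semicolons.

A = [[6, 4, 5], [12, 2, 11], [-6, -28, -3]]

inverse = [151/36 -16/9 17/36; -5/12 1/6 -1/12; -9/2 2 -1/2]

Gauss-Jordan on [A | I]:
R1 <- (1/6)*R1:  [   1  2/3  5/6  |  1/6    0    0 ]
R2 <- R2 - (12)*R1:  [  0  -6   1  |  -2   1   0 ]
R3 <- R3 - (-6)*R1:  [   0  -24    2  |    1    0    1 ]
R2 <- (1/-6)*R2:  [    0     1  -1/6  |   1/3  -1/6     0 ]
R1 <- R1 - (2/3)*R2:  [     1      0  17/18  |  -1/18    1/9      0 ]
R3 <- R3 - (-24)*R2:  [  0   0  -2  |   9  -4   1 ]
R3 <- (1/-2)*R3:  [    0     0     1  |  -9/2     2  -1/2 ]
R1 <- R1 - (17/18)*R3:  [      1       0       0  |  151/36   -16/9   17/36 ]
R2 <- R2 - (-1/6)*R3:  [     0      1      0  |  -5/12    1/6  -1/12 ]
Right block of [I | A^{-1}] is the inverse:
[ 151/36  -16/9  17/36 ]
[  -5/12    1/6  -1/12 ]
[   -9/2      2   -1/2 ]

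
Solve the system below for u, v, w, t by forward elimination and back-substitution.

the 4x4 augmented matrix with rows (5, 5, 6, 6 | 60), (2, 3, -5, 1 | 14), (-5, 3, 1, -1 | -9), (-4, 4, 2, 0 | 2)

(3, 3, 1, 4)

Forward elimination on [A|b]:
R2 <- R2 - (2/5)*R1:  [     0      1  -37/5   -7/5    -10 ]
R3 <- R3 - (-1)*R1:  [  0   8   7   5  51 ]
R4 <- R4 - (-4/5)*R1:  [    0     8  34/5  24/5    50 ]
R3 <- R3 - (8)*R2:  [     0      0  331/5   81/5    131 ]
R4 <- R4 - (8)*R2:  [   0    0   66   16  130 ]
R4 <- R4 - (330/331)*R3:  [        0         0         0   -50/331  -200/331 ]
Row echelon form:
[ 5  5      6        6  |        60 ]
[ 0  1  -37/5     -7/5  |       -10 ]
[ 0  0  331/5     81/5  |       131 ]
[ 0  0      0  -50/331  |  -200/331 ]
Back-substitution:
t = (-200/331) / (-50/331) = 4
w = (131 - (81/5)*(4)) / (331/5) = 1
v = (-10 - (-37/5)*(1) - (-7/5)*(4)) / 1 = 3
u = (60 - (5)*(3) - (6)*(1) - (6)*(4)) / 5 = 3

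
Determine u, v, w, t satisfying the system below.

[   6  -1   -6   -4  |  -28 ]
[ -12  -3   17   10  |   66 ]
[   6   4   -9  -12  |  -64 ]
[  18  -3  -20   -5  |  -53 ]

(1, 2, 2, 5)

Forward elimination on [A|b]:
R2 <- R2 - (-2)*R1:  [  0  -5   5   2  10 ]
R3 <- R3 - (1)*R1:  [   0    5   -3   -8  -36 ]
R4 <- R4 - (3)*R1:  [  0   0  -2   7  31 ]
R3 <- R3 - (-1)*R2:  [   0    0    2   -6  -26 ]
R4 <- R4 - (-1)*R3:  [ 0  0  0  1  5 ]
Row echelon form:
[ 6  -1  -6  -4  |  -28 ]
[ 0  -5   5   2  |   10 ]
[ 0   0   2  -6  |  -26 ]
[ 0   0   0   1  |    5 ]
Back-substitution:
t = (5) / 1 = 5
w = (-26 - (-6)*(5)) / 2 = 2
v = (10 - (5)*(2) - (2)*(5)) / -5 = 2
u = (-28 - (-1)*(2) - (-6)*(2) - (-4)*(5)) / 6 = 1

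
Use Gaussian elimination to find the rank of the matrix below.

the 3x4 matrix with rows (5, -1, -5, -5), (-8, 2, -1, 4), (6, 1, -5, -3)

rank(A) = 3

Row reduction:
R2 <- R2 - (-8/5)*R1:  [   0  2/5   -9   -4 ]
R3 <- R3 - (6/5)*R1:  [    0  11/5     1     3 ]
R3 <- R3 - (11/2)*R2:  [     0      0  101/2     25 ]
Row echelon form:
[ 5   -1     -5  -5 ]
[ 0  2/5     -9  -4 ]
[ 0    0  101/2  25 ]
Nonzero rows / pivot columns: 3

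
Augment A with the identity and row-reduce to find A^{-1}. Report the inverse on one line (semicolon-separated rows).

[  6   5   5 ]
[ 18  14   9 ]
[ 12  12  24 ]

inverse = [-19 5 25/12; 27 -7 -3; -4 1 1/2]

Gauss-Jordan on [A | I]:
R1 <- (1/6)*R1:  [   1  5/6  5/6  |  1/6    0    0 ]
R2 <- R2 - (18)*R1:  [  0  -1  -6  |  -3   1   0 ]
R3 <- R3 - (12)*R1:  [  0   2  14  |  -2   0   1 ]
R2 <- (1/-1)*R2:  [  0   1   6  |   3  -1   0 ]
R1 <- R1 - (5/6)*R2:  [     1      0  -25/6  |   -7/3    5/6      0 ]
R3 <- R3 - (2)*R2:  [  0   0   2  |  -8   2   1 ]
R3 <- (1/2)*R3:  [   0    0    1  |   -4    1  1/2 ]
R1 <- R1 - (-25/6)*R3:  [     1      0      0  |    -19      5  25/12 ]
R2 <- R2 - (6)*R3:  [  0   1   0  |  27  -7  -3 ]
Right block of [I | A^{-1}] is the inverse:
[ -19   5  25/12 ]
[  27  -7     -3 ]
[  -4   1    1/2 ]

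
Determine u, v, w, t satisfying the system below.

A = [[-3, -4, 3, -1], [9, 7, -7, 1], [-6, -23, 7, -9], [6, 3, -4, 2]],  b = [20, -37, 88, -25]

(1, -1, 5, -4)

Forward elimination on [A|b]:
R2 <- R2 - (-3)*R1:  [  0  -5   2  -2  23 ]
R3 <- R3 - (2)*R1:  [   0  -15    1   -7   48 ]
R4 <- R4 - (-2)*R1:  [  0  -5   2   0  15 ]
R3 <- R3 - (3)*R2:  [   0    0   -5   -1  -21 ]
R4 <- R4 - (1)*R2:  [  0   0   0   2  -8 ]
Row echelon form:
[ -3  -4   3  -1  |   20 ]
[  0  -5   2  -2  |   23 ]
[  0   0  -5  -1  |  -21 ]
[  0   0   0   2  |   -8 ]
Back-substitution:
t = (-8) / 2 = -4
w = (-21 - (-1)*(-4)) / -5 = 5
v = (23 - (2)*(5) - (-2)*(-4)) / -5 = -1
u = (20 - (-4)*(-1) - (3)*(5) - (-1)*(-4)) / -3 = 1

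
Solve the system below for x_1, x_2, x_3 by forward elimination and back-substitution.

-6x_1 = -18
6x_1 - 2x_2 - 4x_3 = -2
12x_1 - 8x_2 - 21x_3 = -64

(3, 2, 4)

Forward elimination on [A|b]:
R2 <- R2 - (-1)*R1:  [   0   -2   -4  -20 ]
R3 <- R3 - (-2)*R1:  [    0    -8   -21  -100 ]
R3 <- R3 - (4)*R2:  [   0    0   -5  -20 ]
Row echelon form:
[ -6   0   0  |  -18 ]
[  0  -2  -4  |  -20 ]
[  0   0  -5  |  -20 ]
Back-substitution:
x_3 = (-20) / -5 = 4
x_2 = (-20 - (-4)*(4)) / -2 = 2
x_1 = (-18) / -6 = 3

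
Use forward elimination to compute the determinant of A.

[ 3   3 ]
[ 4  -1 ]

Forward elimination:
R2 <- R2 - (4/3)*R1:  [  0  -5 ]
Upper-triangular form:
[ 3   3 ]
[ 0  -5 ]
det(A) = (-1)^0 * (3) * (-5) = -15  (0 row swaps -> sign +1)

det(A) = -15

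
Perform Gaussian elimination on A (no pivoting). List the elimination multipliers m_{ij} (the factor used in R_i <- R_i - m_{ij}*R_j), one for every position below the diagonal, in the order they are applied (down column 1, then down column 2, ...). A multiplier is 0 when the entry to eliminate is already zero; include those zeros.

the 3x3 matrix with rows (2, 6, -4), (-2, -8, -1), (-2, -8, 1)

multipliers: -1, -1, 1

Forward elimination:
R2 <- R2 - (-1)*R1:  [  0  -2  -5 ]
R3 <- R3 - (-1)*R1:  [  0  -2  -3 ]
R3 <- R3 - (1)*R2:  [ 0  0  2 ]
Multipliers (in order of application): m_{21} = -1, m_{31} = -1, m_{32} = 1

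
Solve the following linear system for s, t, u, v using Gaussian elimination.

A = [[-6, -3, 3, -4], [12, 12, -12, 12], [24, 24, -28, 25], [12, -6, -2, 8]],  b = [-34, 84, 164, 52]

Forward elimination on [A|b]:
R2 <- R2 - (-2)*R1:  [  0   6  -6   4  16 ]
R3 <- R3 - (-4)*R1:  [   0   12  -16    9   28 ]
R4 <- R4 - (-2)*R1:  [   0  -12    4    0  -16 ]
R3 <- R3 - (2)*R2:  [  0   0  -4   1  -4 ]
R4 <- R4 - (-2)*R2:  [  0   0  -8   8  16 ]
R4 <- R4 - (2)*R3:  [  0   0   0   6  24 ]
Row echelon form:
[ -6  -3   3  -4  |  -34 ]
[  0   6  -6   4  |   16 ]
[  0   0  -4   1  |   -4 ]
[  0   0   0   6  |   24 ]
Back-substitution:
v = (24) / 6 = 4
u = (-4 - (1)*(4)) / -4 = 2
t = (16 - (-6)*(2) - (4)*(4)) / 6 = 2
s = (-34 - (-3)*(2) - (3)*(2) - (-4)*(4)) / -6 = 3

(3, 2, 2, 4)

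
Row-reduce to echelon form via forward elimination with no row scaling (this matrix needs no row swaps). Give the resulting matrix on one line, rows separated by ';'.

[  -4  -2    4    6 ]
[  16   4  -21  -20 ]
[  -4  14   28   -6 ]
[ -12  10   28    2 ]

REF = [-4 -2 4 6; 0 -4 -5 4; 0 0 4 4; 0 0 0 4]

Forward elimination:
R2 <- R2 - (-4)*R1:  [  0  -4  -5   4 ]
R3 <- R3 - (1)*R1:  [   0   16   24  -12 ]
R4 <- R4 - (3)*R1:  [   0   16   16  -16 ]
R3 <- R3 - (-4)*R2:  [ 0  0  4  4 ]
R4 <- R4 - (-4)*R2:  [  0   0  -4   0 ]
R4 <- R4 - (-1)*R3:  [ 0  0  0  4 ]
Row echelon form:
[ -4  -2   4  6 ]
[  0  -4  -5  4 ]
[  0   0   4  4 ]
[  0   0   0  4 ]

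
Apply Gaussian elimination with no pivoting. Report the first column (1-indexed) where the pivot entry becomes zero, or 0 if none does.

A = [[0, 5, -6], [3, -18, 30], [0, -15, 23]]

Naive forward elimination:
Pivot entry (1,1) is zero but row 2 has 3 in column 1 -> naive elimination stops; a row interchange (e.g. R1 <-> R2) would be required here.

first zero-pivot column = 1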